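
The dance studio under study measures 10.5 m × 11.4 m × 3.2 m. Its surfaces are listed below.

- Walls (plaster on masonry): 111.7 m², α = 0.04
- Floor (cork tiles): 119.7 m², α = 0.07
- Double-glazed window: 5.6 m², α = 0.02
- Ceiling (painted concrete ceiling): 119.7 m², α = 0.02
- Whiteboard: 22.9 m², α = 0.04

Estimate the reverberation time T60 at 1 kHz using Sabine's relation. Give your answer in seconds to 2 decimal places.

3.79 s

Equivalent absorption area: A = 111.7*0.04 + 119.7*0.07 + 5.6*0.02 + 119.7*0.02 + 22.9*0.04 = 16.269 m².
V = 10.5·11.4·3.2 = 383.04 m³.
T = 0.161 V/A = 0.161·383.04/16.269 = 3.79 s.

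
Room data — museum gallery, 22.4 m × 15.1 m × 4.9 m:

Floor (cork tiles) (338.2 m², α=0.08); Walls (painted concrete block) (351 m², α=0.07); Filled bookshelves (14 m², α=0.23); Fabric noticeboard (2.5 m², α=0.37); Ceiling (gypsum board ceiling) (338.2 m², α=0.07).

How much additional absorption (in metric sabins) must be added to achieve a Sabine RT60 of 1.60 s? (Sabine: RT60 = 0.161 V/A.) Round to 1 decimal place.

Equivalent absorption area: A₁ = 338.2×0.08 + 351×0.07 + 14×0.23 + 2.5×0.37 + 338.2×0.07 = 79.445 m².
Target A₂ = 0.161·1657.376/1.60 = 166.773 sabins (V = 1657.376 m³).
Shortfall: 166.773 − 79.445 = 87.3 sabins.

87.3 sabins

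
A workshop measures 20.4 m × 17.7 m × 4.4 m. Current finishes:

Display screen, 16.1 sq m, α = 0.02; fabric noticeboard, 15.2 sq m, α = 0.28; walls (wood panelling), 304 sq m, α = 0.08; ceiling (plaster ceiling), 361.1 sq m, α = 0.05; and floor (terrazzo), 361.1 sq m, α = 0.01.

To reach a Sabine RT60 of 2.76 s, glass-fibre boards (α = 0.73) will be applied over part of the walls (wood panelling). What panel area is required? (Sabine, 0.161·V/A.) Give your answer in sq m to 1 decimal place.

64.8

Equivalent absorption area: A₁ = 16.1*0.02 + 15.2*0.28 + 304*0.08 + 361.1*0.05 + 361.1*0.01 = 50.564 sq m.
V = 1588.752 m³. Target absorption A₂ = 0.161 × 1588.752 / 2.76 = 92.677 sabins.
Absorption to add: 92.677 − 50.564 = 42.113 sabins.
Net gain per sq m: Δα = 0.73 − 0.08 = 0.65.
Panel area = 42.113 / 0.65 = 64.8 sq m.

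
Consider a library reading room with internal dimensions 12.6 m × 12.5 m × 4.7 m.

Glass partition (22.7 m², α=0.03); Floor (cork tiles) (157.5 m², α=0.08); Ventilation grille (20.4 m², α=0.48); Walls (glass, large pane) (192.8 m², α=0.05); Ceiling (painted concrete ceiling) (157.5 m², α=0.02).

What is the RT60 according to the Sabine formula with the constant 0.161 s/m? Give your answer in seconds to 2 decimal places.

Equivalent absorption area: A = 22.7*0.03 + 157.5*0.08 + 20.4*0.48 + 192.8*0.05 + 157.5*0.02 = 35.863 m².
V = 12.6·12.5·4.7 = 740.25 m³.
T = 0.161 V/A = 0.161·740.25/35.863 = 3.32 s.

3.32 sec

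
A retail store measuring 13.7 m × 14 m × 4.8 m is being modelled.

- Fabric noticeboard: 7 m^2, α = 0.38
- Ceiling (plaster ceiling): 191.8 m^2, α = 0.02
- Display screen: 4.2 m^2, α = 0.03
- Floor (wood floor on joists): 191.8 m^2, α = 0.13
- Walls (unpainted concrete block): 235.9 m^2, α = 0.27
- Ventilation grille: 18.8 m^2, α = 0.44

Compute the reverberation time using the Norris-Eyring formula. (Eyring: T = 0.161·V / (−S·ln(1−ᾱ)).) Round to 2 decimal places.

1.31 seconds

Total surface area S = 7 + 191.8 + 4.2 + 191.8 + 235.9 + 18.8 = 649.5 m^2.
Σ(Sᵢαᵢ) = 7×0.38 + 191.8×0.02 + 4.2×0.03 + 191.8×0.13 + 235.9×0.27 + 18.8×0.44 = 103.521.
ᾱ = 103.521 / 649.5 = 0.1594.
Eyring denominator: −S ln(1−ᾱ) = 112.779.
V = 13.7 × 14 × 4.8 = 920.64 m³.
RT60 = 0.161 × 920.64 / 112.779 = 1.31 s.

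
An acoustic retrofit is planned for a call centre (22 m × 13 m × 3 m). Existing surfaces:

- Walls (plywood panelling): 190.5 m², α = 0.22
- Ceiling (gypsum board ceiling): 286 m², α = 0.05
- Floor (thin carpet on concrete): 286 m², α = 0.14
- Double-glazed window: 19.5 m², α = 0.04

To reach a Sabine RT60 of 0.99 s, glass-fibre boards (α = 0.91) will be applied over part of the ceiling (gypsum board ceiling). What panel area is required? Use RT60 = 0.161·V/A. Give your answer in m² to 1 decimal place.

Total absorption A₁ = 190.5×0.22 + 286×0.05 + 286×0.14 + 19.5×0.04
  = 41.910 + 14.300 + 40.040 + 0.780 = 97.030 m² sabins.
Required A₂ = 0.161·858/0.99 = 139.533 sabins.
ΔA needed = 139.533 − 97.030 = 42.503 sabins.
Each m² of panel replacing the ceiling (gypsum board ceiling) adds (0.91 − 0.05) = 0.86 sabins.
Panel area = 42.503 / 0.86 = 49.4 m².

49.4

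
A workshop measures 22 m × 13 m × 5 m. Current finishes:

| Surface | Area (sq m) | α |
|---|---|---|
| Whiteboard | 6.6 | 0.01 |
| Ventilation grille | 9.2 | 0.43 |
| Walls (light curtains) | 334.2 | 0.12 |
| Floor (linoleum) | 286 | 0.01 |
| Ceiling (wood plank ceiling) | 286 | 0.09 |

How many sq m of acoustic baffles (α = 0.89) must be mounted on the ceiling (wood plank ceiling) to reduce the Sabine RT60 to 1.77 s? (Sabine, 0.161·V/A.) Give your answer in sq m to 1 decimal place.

Summing Sᵢαᵢ: 0.066 + 3.956 + 40.104 + 2.860 + 25.740 → A₁ = 72.726 sabins.
Required A₂ = 0.161·1430/1.77 = 130.073 sabins.
ΔA needed = 130.073 − 72.726 = 57.347 sabins.
Each sq m of panel replacing the ceiling (wood plank ceiling) adds (0.89 − 0.09) = 0.80 sabins.
Panel area = 57.347 / 0.80 = 71.7 sq m.

71.7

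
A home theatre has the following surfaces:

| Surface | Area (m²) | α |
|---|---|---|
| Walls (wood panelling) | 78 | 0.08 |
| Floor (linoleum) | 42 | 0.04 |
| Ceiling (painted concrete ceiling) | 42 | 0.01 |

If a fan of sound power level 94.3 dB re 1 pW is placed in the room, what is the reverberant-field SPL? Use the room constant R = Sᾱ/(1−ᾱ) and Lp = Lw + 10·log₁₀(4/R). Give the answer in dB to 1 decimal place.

Σ(Sᵢαᵢ) = 78·0.08 + 42·0.04 + 42·0.01 = 8.340; total area S = 162.0 m².
ᾱ = 0.0515, so room constant R = A/(1−ᾱ) = 8.793 m².
Lp = Lw + 10 log₁₀(4/R) = 94.3 -3.42 = 90.9 dB.

90.9 dB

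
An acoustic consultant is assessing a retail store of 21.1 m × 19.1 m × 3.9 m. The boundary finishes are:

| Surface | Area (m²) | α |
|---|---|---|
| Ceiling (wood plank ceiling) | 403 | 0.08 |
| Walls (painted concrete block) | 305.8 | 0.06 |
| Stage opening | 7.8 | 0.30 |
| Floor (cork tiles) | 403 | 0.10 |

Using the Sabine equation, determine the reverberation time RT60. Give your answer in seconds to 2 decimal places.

2.71 seconds

Total absorption A = 403×0.08 + 305.8×0.06 + 7.8×0.30 + 403×0.10
  = 32.240 + 18.348 + 2.340 + 40.300 = 93.228 m² sabins.
Volume V = 21.1 × 19.1 × 3.9 = 1571.739 m³.
RT60 = 0.161 · V / A = 0.161 × 1571.739 / 93.228 = 2.71 s.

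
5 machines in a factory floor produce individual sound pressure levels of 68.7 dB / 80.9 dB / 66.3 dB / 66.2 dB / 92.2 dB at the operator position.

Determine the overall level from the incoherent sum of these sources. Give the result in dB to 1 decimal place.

92.5 dB

Sum in the linear (power) domain: Σ 10^(Lᵢ/10) = 10^(68.7/10) + 10^(80.9/10) + 10^(66.3/10) + 10^(66.2/10) + 10^(92.2/10) = 1.798e+09.
Combined level = 10 log₁₀(1.798e+09) = 92.5 dB.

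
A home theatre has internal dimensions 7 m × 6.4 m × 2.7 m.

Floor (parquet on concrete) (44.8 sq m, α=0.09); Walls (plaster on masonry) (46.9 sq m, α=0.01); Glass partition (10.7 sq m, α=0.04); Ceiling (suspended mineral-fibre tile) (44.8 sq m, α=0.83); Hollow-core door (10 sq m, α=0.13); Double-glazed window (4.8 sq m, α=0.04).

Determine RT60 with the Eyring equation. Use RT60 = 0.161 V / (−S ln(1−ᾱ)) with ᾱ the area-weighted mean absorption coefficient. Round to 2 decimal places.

S = Σ Sᵢ = 162.0 sq m.
Σ(Sᵢαᵢ) = 44.8·0.09 + 46.9·0.01 + 10.7·0.04 + 44.8·0.83 + 10·0.13 + 4.8·0.04 = 43.605.
ᾱ = 43.605 / 162.0 = 0.2692.
Eyring denominator: −S ln(1−ᾱ) = 50.806.
V = 7 × 6.4 × 2.7 = 120.96 m³.
T = 0.161·V/[−S·ln(1−ᾱ)] = 0.161·120.96/50.806 = 0.38 s.

0.38 sec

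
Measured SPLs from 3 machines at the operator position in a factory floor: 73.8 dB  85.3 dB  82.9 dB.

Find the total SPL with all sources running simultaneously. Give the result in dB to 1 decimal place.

Converting to relative power and adding: 10^(73.8/10) + 10^(85.3/10) + 10^(82.9/10) = 5.578e+08.
Back to dB: 10·log₁₀ Σ = 87.5 dB.

87.5 dB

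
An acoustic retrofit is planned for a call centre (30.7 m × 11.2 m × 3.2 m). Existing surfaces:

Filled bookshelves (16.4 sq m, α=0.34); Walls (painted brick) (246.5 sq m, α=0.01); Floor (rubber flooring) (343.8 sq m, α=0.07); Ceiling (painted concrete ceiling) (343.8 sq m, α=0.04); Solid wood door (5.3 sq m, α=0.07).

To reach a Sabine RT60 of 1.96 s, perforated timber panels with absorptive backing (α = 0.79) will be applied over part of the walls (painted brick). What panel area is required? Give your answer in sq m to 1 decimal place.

Equivalent absorption area: A₁ = 16.4*0.34 + 246.5*0.01 + 343.8*0.07 + 343.8*0.04 + 5.3*0.07 = 46.230 sq m.
Required A₂ = 0.161·1100.288/1.96 = 90.381 sabins.
ΔA needed = 90.381 − 46.230 = 44.151 sabins.
Each sq m of panel replacing the walls (painted brick) adds (0.79 − 0.01) = 0.78 sabins.
Area = ΔA/Δα = 44.151/0.78 = 56.6 sq m.

56.6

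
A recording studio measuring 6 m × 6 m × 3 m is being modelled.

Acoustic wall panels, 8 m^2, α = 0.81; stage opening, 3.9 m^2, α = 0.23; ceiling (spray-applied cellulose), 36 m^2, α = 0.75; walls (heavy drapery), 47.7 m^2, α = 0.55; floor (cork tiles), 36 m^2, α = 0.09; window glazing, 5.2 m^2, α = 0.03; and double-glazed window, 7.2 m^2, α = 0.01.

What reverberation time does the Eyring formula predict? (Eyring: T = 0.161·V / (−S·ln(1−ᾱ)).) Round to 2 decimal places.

Total surface area S = 8 + 3.9 + 36 + 47.7 + 36 + 5.2 + 7.2 = 144.0 m^2.
Σ(Sᵢαᵢ) = 8×0.81 + 3.9×0.23 + 36×0.75 + 47.7×0.55 + 36×0.09 + 5.2×0.03 + 7.2×0.01 = 64.080.
Mean coefficient ᾱ = A/S = 0.4450.
−S·ln(1−ᾱ) = −144.0 × ln(1 − 0.4450) = 84.785.
V = 6 × 6 × 3 = 108 m³.
RT60 = 0.161 × 108 / 84.785 = 0.21 s.

0.21 seconds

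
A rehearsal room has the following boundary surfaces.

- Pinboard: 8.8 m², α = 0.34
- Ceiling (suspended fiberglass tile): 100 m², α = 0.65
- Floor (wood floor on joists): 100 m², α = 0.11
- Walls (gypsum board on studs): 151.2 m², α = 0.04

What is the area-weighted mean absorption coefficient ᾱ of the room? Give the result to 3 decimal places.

0.236

Total surface area S = 360.0 m².
A = 8.8·0.34 + 100·0.65 + 100·0.11 + 151.2·0.04 = 85.040 sabins.
ᾱ = 85.040 / 360.0 = 0.236.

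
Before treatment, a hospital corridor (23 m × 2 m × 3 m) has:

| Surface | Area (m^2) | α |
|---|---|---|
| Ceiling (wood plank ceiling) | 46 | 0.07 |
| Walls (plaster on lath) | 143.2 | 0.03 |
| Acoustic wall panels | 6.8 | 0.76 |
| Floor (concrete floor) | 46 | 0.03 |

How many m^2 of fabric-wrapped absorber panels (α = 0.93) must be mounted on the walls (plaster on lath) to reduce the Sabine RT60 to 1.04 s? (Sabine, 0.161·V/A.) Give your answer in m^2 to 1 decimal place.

Total absorption A₁ = 46×0.07 + 143.2×0.03 + 6.8×0.76 + 46×0.03
  = 3.220 + 4.296 + 5.168 + 1.380 = 14.064 m^2 sabins.
V = 138 m³. Target absorption A₂ = 0.161 × 138 / 1.04 = 21.363 sabins.
ΔA needed = 21.363 − 14.064 = 7.299 sabins.
Net gain per m^2: Δα = 0.93 − 0.03 = 0.90.
Area = ΔA/Δα = 7.299/0.90 = 8.1 m^2.

8.1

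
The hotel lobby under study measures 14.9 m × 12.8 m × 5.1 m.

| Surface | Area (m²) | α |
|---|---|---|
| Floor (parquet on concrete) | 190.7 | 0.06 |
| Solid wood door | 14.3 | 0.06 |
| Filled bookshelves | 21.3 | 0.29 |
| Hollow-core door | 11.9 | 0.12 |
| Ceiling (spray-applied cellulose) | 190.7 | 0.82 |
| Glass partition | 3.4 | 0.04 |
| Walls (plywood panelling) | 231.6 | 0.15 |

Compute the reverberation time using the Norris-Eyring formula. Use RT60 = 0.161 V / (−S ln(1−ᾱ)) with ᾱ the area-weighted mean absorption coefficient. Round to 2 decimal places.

Total surface area S = 190.7 + 14.3 + 21.3 + 11.9 + 190.7 + 3.4 + 231.6 = 663.9 m².
Absorption A = 190.7·0.06 + 14.3·0.06 + 21.3·0.29 + 11.9·0.12 + 190.7·0.82 + 3.4·0.04 + 231.6·0.15 = 211.155 sabins.
ᾱ = 211.155 / 663.9 = 0.3181.
−S·ln(1−ᾱ) = −663.9 × ln(1 − 0.3181) = 254.189.
V = 14.9 × 12.8 × 5.1 = 972.672 m³.
RT60 = 0.161 × 972.672 / 254.189 = 0.62 s.

0.62 s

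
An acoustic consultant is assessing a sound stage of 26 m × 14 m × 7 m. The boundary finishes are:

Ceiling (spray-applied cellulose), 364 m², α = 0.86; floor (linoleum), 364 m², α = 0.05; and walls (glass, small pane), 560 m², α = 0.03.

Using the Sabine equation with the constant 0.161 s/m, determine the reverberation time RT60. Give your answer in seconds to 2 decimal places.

1.18 s

Total absorption A = 364*0.86 + 364*0.05 + 560*0.03
  = 313.040 + 18.200 + 16.800 = 348.040 m² sabins.
Room volume: 2548 m³.
Sabine: RT60 = 0.161 × 2548 / 348.040 = 1.18 s.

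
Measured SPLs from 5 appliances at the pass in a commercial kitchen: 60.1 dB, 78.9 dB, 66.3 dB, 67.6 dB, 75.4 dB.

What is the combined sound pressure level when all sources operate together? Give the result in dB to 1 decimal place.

80.9 dB

Converting to relative power and adding: 10^(60.1/10) + 10^(78.9/10) + 10^(66.3/10) + 10^(67.6/10) + 10^(75.4/10) = 1.233e+08.
L_total = 10·log₁₀(1.233e+08) = 80.9 dB.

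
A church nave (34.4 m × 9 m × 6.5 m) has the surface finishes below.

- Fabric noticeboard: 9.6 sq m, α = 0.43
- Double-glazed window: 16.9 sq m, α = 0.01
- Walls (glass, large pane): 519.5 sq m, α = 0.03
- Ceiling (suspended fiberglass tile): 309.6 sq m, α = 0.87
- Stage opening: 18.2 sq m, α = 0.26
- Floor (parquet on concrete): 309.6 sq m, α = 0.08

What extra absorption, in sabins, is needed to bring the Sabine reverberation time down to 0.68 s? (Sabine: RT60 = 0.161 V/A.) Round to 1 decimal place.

157.7 sabins

Equivalent absorption area: A₁ = 9.6×0.43 + 16.9×0.01 + 519.5×0.03 + 309.6×0.87 + 18.2×0.26 + 309.6×0.08 = 318.734 sq m.
V = 2012.4 m³. Required absorption A₂ = 0.161 × 2012.4 / 0.68 = 476.465 sabins.
Additional absorption ΔA = 476.465 − 318.734 = 157.7 sabins.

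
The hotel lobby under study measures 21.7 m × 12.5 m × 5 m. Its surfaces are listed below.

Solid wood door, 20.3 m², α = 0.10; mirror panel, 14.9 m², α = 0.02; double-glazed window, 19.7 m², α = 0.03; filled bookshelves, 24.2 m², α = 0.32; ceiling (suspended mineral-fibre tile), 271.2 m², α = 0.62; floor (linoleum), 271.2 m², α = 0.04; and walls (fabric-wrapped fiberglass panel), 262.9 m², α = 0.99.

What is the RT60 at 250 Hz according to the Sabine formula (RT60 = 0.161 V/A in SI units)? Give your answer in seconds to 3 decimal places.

A = Σ Sᵢαᵢ = 20.3·0.10 + 14.9·0.02 + 19.7·0.03 + 24.2·0.32 + 271.2·0.62 + 271.2·0.04 + 262.9·0.99 = 449.926 sabins.
Room volume: 1356.25 m³.
RT60 = 0.161 · V / A = 0.161 × 1356.25 / 449.926 = 0.485 s.

0.485 seconds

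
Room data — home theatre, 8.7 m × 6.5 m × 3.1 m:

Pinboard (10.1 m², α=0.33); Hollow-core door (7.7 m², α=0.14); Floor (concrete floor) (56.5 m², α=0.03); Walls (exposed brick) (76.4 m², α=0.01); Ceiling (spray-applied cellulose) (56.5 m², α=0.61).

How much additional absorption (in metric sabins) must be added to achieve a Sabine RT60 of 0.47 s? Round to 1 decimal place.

18.7 sabins

Total absorption A₁ = 10.1*0.33 + 7.7*0.14 + 56.5*0.03 + 76.4*0.01 + 56.5*0.61
  = 3.333 + 1.078 + 1.695 + 0.764 + 34.465 = 41.335 m² sabins.
Target A₂ = 0.161·175.305/0.47 = 60.051 sabins (V = 175.305 m³).
Shortfall: 60.051 − 41.335 = 18.7 sabins.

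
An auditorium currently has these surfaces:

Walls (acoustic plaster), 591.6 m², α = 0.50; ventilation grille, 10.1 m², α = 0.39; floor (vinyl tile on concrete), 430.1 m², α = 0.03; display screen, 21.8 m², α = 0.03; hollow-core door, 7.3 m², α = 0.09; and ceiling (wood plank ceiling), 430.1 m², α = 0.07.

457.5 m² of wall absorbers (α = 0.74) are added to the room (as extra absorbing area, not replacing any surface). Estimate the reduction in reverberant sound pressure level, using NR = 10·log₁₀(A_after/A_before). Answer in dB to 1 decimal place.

3.0 dB

Summing Sᵢαᵢ: 295.800 + 3.939 + 12.903 + 0.654 + 0.657 + 30.107 → A_before = 344.060 sabins.
Added absorption = 457.5 × 0.74 = 338.550 sabins.
A_after = 344.060 + 338.550 = 682.610 sabins.
Reduction = 10 log₁₀(A_after/A_before) = 10 log₁₀(1.9840) = 3.0 dB.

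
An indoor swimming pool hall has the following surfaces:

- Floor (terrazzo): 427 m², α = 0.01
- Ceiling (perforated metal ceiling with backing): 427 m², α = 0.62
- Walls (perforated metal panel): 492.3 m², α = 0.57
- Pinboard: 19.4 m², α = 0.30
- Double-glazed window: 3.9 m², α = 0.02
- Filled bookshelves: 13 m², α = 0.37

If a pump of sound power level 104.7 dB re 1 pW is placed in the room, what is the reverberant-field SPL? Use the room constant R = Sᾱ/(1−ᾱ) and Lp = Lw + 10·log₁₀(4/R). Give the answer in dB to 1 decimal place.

81.0 dB

Σ(Sᵢαᵢ) = 427×0.01 + 427×0.62 + 492.3×0.57 + 19.4×0.30 + 3.9×0.02 + 13×0.37 = 560.329; total area S = 1382.6 m².
ᾱ = 0.4053, so room constant R = A/(1−ᾱ) = 942.204 m².
Lp = Lw + 10 log₁₀(4/R) = 104.7 -23.72 = 81.0 dB.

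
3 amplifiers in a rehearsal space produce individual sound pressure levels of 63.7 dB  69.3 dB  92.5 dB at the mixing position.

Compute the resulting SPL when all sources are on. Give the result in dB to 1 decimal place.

92.5 dB

Sum in the linear (power) domain: Σ 10^(Lᵢ/10) = 10^(63.7/10) + 10^(69.3/10) + 10^(92.5/10) = 1.789e+09.
L_total = 10·log₁₀(1.789e+09) = 92.5 dB.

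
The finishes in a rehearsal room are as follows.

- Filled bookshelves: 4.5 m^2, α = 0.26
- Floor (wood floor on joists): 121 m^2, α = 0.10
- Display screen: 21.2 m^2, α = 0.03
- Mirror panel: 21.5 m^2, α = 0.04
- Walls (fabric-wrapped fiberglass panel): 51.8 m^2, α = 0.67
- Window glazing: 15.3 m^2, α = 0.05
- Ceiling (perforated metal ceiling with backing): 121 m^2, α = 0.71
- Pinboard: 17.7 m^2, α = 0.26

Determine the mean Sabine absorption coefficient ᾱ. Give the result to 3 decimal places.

Total surface area S = 374.0 m^2.
A = 4.5×0.26 + 121×0.10 + 21.2×0.03 + 21.5×0.04 + 51.8×0.67 + 15.3×0.05 + 121×0.71 + 17.7×0.26 = 140.749 sabins.
ᾱ = 140.749 / 374.0 = 0.376.

0.376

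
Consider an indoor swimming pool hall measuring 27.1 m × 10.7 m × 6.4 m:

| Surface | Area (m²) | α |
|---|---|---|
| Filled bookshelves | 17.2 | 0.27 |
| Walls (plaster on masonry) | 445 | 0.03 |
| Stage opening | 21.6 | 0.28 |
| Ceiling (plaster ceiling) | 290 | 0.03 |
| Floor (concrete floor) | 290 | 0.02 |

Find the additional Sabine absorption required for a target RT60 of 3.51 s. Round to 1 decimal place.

Equivalent absorption area: A₁ = 17.2·0.27 + 445·0.03 + 21.6·0.28 + 290·0.03 + 290·0.02 = 38.542 m².
V = 1855.808 m³. Required absorption A₂ = 0.161 × 1855.808 / 3.51 = 85.124 sabins.
Additional absorption ΔA = 85.124 − 38.542 = 46.6 sabins.

46.6 sabins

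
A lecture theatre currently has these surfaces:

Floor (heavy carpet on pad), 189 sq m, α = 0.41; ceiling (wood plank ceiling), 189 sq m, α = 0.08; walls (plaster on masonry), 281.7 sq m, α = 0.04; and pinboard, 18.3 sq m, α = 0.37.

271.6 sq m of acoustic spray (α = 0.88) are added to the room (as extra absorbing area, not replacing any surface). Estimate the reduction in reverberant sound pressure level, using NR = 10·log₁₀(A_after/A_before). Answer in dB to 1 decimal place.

5.0 dB

Summing Sᵢαᵢ: 77.490 + 15.120 + 11.268 + 6.771 → A_before = 110.649 sabins.
Added absorption = 271.6 × 0.88 = 239.008 sabins.
New total A_after = 349.657 sabins.
Reduction = 10 log₁₀(A_after/A_before) = 10 log₁₀(3.1601) = 5.0 dB.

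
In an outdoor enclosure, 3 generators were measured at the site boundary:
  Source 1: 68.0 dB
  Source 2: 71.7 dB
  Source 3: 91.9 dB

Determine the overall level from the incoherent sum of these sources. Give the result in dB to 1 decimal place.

92.0 dB

Converting to relative power and adding: 10^(68.0/10) + 10^(71.7/10) + 10^(91.9/10) = 1.57e+09.
Back to dB: 10·log₁₀ Σ = 92.0 dB.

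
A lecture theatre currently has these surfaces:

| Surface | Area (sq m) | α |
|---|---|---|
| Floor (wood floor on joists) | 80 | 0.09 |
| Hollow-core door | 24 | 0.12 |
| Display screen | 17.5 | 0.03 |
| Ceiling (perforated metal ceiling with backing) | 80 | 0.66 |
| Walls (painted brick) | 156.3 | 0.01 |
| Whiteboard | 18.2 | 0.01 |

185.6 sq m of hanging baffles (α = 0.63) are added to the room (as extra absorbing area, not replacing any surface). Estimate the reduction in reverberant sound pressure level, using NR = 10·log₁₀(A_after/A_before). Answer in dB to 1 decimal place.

4.5 dB

A_before = Σ Sᵢαᵢ = 80·0.09 + 24·0.12 + 17.5·0.03 + 80·0.66 + 156.3·0.01 + 18.2·0.01 = 65.150 sabins.
Added absorption = 185.6 × 0.63 = 116.928 sabins.
A_after = 65.150 + 116.928 = 182.078 sabins.
NR = 10·log₁₀(182.078/65.150) = 4.5 dB.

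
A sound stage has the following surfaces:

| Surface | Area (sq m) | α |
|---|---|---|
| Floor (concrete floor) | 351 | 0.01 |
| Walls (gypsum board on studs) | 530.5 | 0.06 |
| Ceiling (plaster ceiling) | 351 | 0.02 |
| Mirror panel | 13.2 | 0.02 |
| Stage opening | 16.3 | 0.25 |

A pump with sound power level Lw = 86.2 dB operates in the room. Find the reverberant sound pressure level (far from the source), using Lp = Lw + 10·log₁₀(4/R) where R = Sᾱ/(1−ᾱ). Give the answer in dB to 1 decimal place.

75.4 dB

Σ(Sᵢαᵢ) = 351·0.01 + 530.5·0.06 + 351·0.02 + 13.2·0.02 + 16.3·0.25 = 46.699; total area S = 1262.0 sq m.
ᾱ = 46.699/1262.0 = 0.0370; R = Sᾱ/(1−ᾱ) = 46.699/(1−0.0370) = 48.493 sq m.
Lp = Lw + 10 log₁₀(4/R) = 86.2 -10.84 = 75.4 dB.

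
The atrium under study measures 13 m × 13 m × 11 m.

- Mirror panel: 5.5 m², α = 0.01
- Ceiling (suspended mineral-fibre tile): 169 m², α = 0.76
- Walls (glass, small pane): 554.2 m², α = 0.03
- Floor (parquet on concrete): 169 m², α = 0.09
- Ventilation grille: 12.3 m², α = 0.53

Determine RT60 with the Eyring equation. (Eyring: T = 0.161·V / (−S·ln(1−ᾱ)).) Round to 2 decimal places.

Total surface area S = 5.5 + 169 + 554.2 + 169 + 12.3 = 910.0 m².
Σ(Sᵢαᵢ) = 5.5·0.01 + 169·0.76 + 554.2·0.03 + 169·0.09 + 12.3·0.53 = 166.850.
Mean coefficient ᾱ = A/S = 0.1834.
−S·ln(1−ᾱ) = −910.0 × ln(1 − 0.1834) = 184.371.
V = 13 × 13 × 11 = 1859 m³.
T = 0.161·V/[−S·ln(1−ᾱ)] = 0.161·1859/184.371 = 1.62 s.

1.62 s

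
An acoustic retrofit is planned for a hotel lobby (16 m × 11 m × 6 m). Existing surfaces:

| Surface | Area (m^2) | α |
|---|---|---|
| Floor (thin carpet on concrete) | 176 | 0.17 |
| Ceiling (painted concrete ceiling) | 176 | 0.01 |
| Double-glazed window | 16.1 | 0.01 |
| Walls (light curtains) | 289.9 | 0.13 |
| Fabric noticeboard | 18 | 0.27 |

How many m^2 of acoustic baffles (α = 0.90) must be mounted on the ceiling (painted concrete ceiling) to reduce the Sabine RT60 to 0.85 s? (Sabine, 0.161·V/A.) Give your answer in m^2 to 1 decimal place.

Total absorption A₁ = 176×0.17 + 176×0.01 + 16.1×0.01 + 289.9×0.13 + 18×0.27
  = 29.920 + 1.760 + 0.161 + 37.687 + 4.860 = 74.388 m^2 sabins.
V = 1056 m³. Target absorption A₂ = 0.161 × 1056 / 0.85 = 200.019 sabins.
Absorption to add: 200.019 − 74.388 = 125.631 sabins.
Net gain per m^2: Δα = 0.90 − 0.01 = 0.89.
Area = ΔA/Δα = 125.631/0.89 = 141.2 m^2.

141.2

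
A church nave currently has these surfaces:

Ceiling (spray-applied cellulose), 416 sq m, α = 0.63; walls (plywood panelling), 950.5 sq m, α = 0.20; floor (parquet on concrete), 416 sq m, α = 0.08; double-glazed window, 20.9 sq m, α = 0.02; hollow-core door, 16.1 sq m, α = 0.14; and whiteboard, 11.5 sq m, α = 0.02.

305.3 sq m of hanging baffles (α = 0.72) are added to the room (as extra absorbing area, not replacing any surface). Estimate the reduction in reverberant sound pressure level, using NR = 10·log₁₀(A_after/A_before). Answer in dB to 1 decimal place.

Total absorption A_before = 416*0.63 + 950.5*0.20 + 416*0.08 + 20.9*0.02 + 16.1*0.14 + 11.5*0.02
  = 262.080 + 190.100 + 33.280 + 0.418 + 2.254 + 0.230 = 488.362 sq m sabins.
Added absorption = 305.3 × 0.72 = 219.816 sabins.
New total A_after = 708.178 sabins.
Reduction = 10 log₁₀(A_after/A_before) = 10 log₁₀(1.4501) = 1.6 dB.

1.6 dB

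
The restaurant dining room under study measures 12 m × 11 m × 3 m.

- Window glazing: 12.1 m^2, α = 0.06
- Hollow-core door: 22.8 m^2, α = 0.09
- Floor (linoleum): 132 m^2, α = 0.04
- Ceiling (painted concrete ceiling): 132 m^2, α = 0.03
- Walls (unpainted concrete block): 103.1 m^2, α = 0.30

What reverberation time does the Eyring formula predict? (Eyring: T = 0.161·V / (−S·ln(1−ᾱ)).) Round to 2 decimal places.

Total surface area S = 12.1 + 22.8 + 132 + 132 + 103.1 = 402.0 m^2.
Absorption A = 12.1×0.06 + 22.8×0.09 + 132×0.04 + 132×0.03 + 103.1×0.30 = 42.948 sabins.
Mean coefficient ᾱ = A/S = 0.1068.
−S·ln(1−ᾱ) = −402.0 × ln(1 − 0.1068) = 45.404.
V = 12 × 11 × 3 = 396 m³.
T = 0.161·V/[−S·ln(1−ᾱ)] = 0.161·396/45.404 = 1.40 s.

1.40 seconds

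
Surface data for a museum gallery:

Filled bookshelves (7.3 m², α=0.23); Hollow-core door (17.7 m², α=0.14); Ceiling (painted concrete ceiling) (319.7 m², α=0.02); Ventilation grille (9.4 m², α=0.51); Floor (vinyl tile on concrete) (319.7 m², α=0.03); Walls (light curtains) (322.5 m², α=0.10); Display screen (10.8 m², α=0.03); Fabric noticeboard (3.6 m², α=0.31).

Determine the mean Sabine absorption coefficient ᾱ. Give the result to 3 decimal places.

Total surface area S = 1010.7 m².
Weighted sum Σ Sα = 58.626.
ᾱ = 58.626 / 1010.7 = 0.058.

0.058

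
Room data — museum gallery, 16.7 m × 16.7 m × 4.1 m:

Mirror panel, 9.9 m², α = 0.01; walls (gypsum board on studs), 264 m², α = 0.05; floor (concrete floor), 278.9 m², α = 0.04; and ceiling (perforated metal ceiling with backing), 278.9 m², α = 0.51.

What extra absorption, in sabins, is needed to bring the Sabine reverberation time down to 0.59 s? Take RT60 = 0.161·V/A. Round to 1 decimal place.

A₁ = Σ Sᵢαᵢ = 9.9·0.01 + 264·0.05 + 278.9·0.04 + 278.9·0.51 = 166.694 sabins.
Target A₂ = 0.161·1143.449/0.59 = 312.026 sabins (V = 1143.449 m³).
Shortfall: 312.026 − 166.694 = 145.3 sabins.

145.3 sabins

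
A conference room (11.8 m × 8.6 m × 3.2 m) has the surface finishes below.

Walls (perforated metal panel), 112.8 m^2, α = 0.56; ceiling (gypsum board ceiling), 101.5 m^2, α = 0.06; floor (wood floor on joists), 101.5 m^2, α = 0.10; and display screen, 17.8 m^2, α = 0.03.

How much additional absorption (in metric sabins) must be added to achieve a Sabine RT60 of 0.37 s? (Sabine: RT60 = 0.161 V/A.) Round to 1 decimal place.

Total absorption A₁ = 112.8*0.56 + 101.5*0.06 + 101.5*0.10 + 17.8*0.03
  = 63.168 + 6.090 + 10.150 + 0.534 = 79.942 m^2 sabins.
V = 324.736 m³. Required absorption A₂ = 0.161 × 324.736 / 0.37 = 141.304 sabins.
Shortfall: 141.304 − 79.942 = 61.4 sabins.

61.4 sabins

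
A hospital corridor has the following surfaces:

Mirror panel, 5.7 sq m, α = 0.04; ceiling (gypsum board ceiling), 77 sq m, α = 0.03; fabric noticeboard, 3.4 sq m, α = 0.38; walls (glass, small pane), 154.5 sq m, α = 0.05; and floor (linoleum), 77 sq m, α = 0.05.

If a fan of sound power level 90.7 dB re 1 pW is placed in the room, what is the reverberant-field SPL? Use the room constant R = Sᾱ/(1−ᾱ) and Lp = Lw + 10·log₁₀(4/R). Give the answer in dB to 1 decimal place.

A = 15.405 sabins; S = 317.6 sq m.
ᾱ = 0.0485, so room constant R = A/(1−ᾱ) = 16.190 sq m.
Lp = 90.7 + 10·log₁₀(4/16.190) = 90.7 + (-6.07) = 84.6 dB.

84.6 dB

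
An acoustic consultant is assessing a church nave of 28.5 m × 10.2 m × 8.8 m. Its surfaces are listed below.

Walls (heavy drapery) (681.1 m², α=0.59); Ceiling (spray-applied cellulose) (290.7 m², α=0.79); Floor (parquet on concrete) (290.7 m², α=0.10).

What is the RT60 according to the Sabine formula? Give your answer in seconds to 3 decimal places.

0.623 sec

Total absorption A = 681.1×0.59 + 290.7×0.79 + 290.7×0.10
  = 401.849 + 229.653 + 29.070 = 660.572 m² sabins.
Volume V = 28.5 × 10.2 × 8.8 = 2558.16 m³.
Sabine: RT60 = 0.161 × 2558.16 / 660.572 = 0.623 s.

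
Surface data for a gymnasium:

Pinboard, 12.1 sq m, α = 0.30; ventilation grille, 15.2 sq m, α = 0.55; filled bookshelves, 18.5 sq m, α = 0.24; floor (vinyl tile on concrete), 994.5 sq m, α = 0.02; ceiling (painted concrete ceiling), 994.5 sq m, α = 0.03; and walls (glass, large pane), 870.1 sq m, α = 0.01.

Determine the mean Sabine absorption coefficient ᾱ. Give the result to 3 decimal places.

0.026

Total surface area S = 2904.9 sq m.
Σ(Sᵢαᵢ) = 12.1·0.30 + 15.2·0.55 + 18.5·0.24 + 994.5·0.02 + 994.5·0.03 + 870.1·0.01 = 74.856.
ᾱ = 74.856 / 2904.9 = 0.026.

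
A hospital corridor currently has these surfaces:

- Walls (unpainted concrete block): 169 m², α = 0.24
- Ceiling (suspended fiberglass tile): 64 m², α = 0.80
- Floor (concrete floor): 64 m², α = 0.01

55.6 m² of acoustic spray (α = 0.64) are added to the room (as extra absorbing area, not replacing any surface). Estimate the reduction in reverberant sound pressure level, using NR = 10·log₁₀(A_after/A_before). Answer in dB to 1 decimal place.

1.4 dB

A_before = Σ Sᵢαᵢ = 169*0.24 + 64*0.80 + 64*0.01 = 92.400 sabins.
Treatment contributes 55.6·0.64 = 35.584 sabins.
New total A_after = 127.984 sabins.
NR = 10·log₁₀(127.984/92.400) = 1.4 dB.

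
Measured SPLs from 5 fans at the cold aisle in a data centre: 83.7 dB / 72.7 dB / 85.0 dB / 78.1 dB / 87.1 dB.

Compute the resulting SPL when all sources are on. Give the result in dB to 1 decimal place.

Σ 10^(Lᵢ/10) = 1.147e+09.
Back to dB: 10·log₁₀ Σ = 90.6 dB.

90.6 dB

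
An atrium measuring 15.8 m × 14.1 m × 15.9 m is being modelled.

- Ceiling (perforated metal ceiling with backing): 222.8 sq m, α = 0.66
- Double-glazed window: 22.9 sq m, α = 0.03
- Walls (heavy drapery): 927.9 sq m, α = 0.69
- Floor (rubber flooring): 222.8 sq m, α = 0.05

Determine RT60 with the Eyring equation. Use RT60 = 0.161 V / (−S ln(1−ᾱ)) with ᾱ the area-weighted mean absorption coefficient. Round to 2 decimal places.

0.48 sec

S = Σ Sᵢ = 1396.4 sq m.
Σ(Sᵢαᵢ) = 222.8×0.66 + 22.9×0.03 + 927.9×0.69 + 222.8×0.05 = 799.126.
ᾱ = 799.126 / 1396.4 = 0.5723.
−S·ln(1−ᾱ) = −1396.4 × ln(1 − 0.5723) = 1186.009.
V = 15.8 × 14.1 × 15.9 = 3542.202 m³.
T = 0.161·V/[−S·ln(1−ᾱ)] = 0.161·3542.202/1186.009 = 0.48 s.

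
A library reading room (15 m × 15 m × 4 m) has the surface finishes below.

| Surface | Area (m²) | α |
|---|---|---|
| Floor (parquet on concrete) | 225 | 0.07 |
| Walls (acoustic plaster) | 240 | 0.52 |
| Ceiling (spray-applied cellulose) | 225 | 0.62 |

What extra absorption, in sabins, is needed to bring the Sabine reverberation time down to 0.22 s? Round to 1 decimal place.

378.6 sabins

Total absorption A₁ = 225*0.07 + 240*0.52 + 225*0.62
  = 15.750 + 124.800 + 139.500 = 280.050 m² sabins.
V = 900 m³. Required absorption A₂ = 0.161 × 900 / 0.22 = 658.636 sabins.
Additional absorption ΔA = 658.636 − 280.050 = 378.6 sabins.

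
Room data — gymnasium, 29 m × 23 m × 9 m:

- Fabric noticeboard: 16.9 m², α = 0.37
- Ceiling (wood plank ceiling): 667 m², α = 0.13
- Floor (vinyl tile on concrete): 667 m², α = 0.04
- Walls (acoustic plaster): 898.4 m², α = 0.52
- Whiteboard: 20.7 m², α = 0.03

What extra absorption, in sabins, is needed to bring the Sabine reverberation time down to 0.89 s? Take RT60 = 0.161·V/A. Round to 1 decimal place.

Equivalent absorption area: A₁ = 16.9×0.37 + 667×0.13 + 667×0.04 + 898.4×0.52 + 20.7×0.03 = 587.432 m².
For T = 0.89 s, need A₂ = 0.161·V/T = 0.161·6003/0.89 = 1085.936 sabins.
Shortfall: 1085.936 − 587.432 = 498.5 sabins.

498.5 sabins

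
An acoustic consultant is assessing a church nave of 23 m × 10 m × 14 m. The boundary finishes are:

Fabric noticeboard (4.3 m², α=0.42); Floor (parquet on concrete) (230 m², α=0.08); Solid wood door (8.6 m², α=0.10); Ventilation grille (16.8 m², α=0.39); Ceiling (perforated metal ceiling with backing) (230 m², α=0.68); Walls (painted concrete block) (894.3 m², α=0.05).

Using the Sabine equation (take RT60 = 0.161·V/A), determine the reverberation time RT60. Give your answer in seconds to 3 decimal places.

2.266 sec

Total absorption A = 4.3×0.42 + 230×0.08 + 8.6×0.10 + 16.8×0.39 + 230×0.68 + 894.3×0.05
  = 1.806 + 18.400 + 0.860 + 6.552 + 156.400 + 44.715 = 228.733 m² sabins.
V = 23·10·14 = 3220 m³.
RT60 = 0.161 · V / A = 0.161 × 3220 / 228.733 = 2.266 s.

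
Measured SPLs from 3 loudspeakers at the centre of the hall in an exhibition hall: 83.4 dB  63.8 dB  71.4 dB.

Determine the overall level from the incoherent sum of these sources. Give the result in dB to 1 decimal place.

83.7 dB

Sum in the linear (power) domain: Σ 10^(Lᵢ/10) = 10^(83.4/10) + 10^(63.8/10) + 10^(71.4/10) = 2.35e+08.
Back to dB: 10·log₁₀ Σ = 83.7 dB.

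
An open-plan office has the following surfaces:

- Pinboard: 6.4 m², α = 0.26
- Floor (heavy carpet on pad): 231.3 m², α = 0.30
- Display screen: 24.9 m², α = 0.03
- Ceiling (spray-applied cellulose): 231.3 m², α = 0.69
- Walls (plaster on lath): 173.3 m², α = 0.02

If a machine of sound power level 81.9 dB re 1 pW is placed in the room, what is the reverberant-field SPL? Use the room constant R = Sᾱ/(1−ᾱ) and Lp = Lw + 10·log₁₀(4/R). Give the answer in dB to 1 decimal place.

62.3 dB

Σ(Sᵢαᵢ) = 6.4×0.26 + 231.3×0.30 + 24.9×0.03 + 231.3×0.69 + 173.3×0.02 = 234.864; total area S = 667.2 m².
ᾱ = 0.3520, so room constant R = A/(1−ᾱ) = 362.444 m².
Lp = Lw + 10 log₁₀(4/R) = 81.9 -19.57 = 62.3 dB.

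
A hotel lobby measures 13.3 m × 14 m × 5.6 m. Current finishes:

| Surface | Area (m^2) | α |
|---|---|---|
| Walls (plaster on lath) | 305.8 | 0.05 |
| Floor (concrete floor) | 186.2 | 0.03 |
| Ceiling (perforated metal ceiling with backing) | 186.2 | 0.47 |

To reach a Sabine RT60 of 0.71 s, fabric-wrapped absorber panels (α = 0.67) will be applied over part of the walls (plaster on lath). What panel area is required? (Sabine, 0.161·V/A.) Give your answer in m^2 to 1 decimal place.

Summing Sᵢαᵢ: 15.290 + 5.586 + 87.514 → A₁ = 108.390 sabins.
V = 1042.72 m³. Target absorption A₂ = 0.161 × 1042.72 / 0.71 = 236.448 sabins.
ΔA needed = 236.448 − 108.390 = 128.058 sabins.
Each m^2 of panel replacing the walls (plaster on lath) adds (0.67 − 0.05) = 0.62 sabins.
Panel area = 128.058 / 0.62 = 206.5 m^2.

206.5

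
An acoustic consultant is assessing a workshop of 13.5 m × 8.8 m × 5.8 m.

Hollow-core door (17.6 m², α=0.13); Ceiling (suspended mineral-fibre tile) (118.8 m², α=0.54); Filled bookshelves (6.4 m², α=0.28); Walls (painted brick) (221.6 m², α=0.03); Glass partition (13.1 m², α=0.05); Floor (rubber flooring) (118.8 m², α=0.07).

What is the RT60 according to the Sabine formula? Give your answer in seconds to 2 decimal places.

Summing Sᵢαᵢ: 2.288 + 64.152 + 1.792 + 6.648 + 0.655 + 8.316 → A = 83.851 sabins.
V = 13.5·8.8·5.8 = 689.04 m³.
T = 0.161 V/A = 0.161·689.04/83.851 = 1.32 s.

1.32 s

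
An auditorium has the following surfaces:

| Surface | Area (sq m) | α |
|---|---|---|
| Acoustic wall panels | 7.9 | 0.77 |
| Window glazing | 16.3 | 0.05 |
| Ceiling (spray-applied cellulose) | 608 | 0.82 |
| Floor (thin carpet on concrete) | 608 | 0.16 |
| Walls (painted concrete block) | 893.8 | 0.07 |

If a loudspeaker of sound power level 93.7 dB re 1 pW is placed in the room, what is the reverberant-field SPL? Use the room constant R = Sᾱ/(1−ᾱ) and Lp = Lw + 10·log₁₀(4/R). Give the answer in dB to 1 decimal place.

69.9 dB

A = 665.304 sabins; S = 2134.0 sq m.
ᾱ = 665.304/2134.0 = 0.3118; R = Sᾱ/(1−ᾱ) = 665.304/(1−0.3118) = 966.731 sq m.
Lp = 93.7 + 10·log₁₀(4/966.731) = 93.7 + (-23.83) = 69.9 dB.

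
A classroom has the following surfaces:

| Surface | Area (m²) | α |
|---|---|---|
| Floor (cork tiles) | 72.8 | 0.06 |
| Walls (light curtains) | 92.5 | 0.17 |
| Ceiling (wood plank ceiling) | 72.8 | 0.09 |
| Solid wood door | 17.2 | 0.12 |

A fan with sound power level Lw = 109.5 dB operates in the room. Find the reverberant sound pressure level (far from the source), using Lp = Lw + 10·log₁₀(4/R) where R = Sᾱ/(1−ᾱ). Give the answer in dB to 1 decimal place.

100.4 dB

A = 28.709 sabins; S = 255.3 m².
ᾱ = 0.1125, so room constant R = A/(1−ᾱ) = 32.348 m².
Lp = 109.5 + 10·log₁₀(4/32.348) = 109.5 + (-9.08) = 100.4 dB.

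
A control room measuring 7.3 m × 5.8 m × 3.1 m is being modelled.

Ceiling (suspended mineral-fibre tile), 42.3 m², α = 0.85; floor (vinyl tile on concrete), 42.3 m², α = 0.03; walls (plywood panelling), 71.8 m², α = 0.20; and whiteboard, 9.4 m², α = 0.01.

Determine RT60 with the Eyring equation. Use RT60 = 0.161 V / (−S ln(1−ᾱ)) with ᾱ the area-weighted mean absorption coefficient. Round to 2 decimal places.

Total surface area S = 42.3 + 42.3 + 71.8 + 9.4 = 165.8 m².
Σ(Sᵢαᵢ) = 42.3×0.85 + 42.3×0.03 + 71.8×0.20 + 9.4×0.01 = 51.678.
ᾱ = 51.678 / 165.8 = 0.3117.
−S·ln(1−ᾱ) = −165.8 × ln(1 − 0.3117) = 61.931.
V = 7.3 × 5.8 × 3.1 = 131.254 m³.
RT60 = 0.161 × 131.254 / 61.931 = 0.34 s.

0.34 s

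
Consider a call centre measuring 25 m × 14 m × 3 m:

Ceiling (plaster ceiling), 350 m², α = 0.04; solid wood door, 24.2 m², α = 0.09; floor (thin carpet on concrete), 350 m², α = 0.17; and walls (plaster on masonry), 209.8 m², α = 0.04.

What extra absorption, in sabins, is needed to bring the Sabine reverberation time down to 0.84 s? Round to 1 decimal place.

Total absorption A₁ = 350×0.04 + 24.2×0.09 + 350×0.17 + 209.8×0.04
  = 14.000 + 2.178 + 59.500 + 8.392 = 84.070 m² sabins.
Target A₂ = 0.161·1050/0.84 = 201.250 sabins (V = 1050 m³).
ΔA = A₂ − A₁ = 201.250 − 84.070 = 117.2 sabins.

117.2 sabins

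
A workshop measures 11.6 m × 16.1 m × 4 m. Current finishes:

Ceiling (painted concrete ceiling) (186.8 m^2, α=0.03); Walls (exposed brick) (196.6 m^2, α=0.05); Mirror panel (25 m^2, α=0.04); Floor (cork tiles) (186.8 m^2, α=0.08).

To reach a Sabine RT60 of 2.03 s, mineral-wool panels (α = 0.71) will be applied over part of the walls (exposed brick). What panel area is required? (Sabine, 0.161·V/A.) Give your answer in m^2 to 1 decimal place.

42.2

A₁ = Σ Sᵢαᵢ = 186.8×0.03 + 196.6×0.05 + 25×0.04 + 186.8×0.08 = 31.378 sabins.
Required A₂ = 0.161·747.04/2.03 = 59.248 sabins.
Absorption to add: 59.248 − 31.378 = 27.870 sabins.
Net gain per m^2: Δα = 0.71 − 0.05 = 0.66.
Panel area = 27.870 / 0.66 = 42.2 m^2.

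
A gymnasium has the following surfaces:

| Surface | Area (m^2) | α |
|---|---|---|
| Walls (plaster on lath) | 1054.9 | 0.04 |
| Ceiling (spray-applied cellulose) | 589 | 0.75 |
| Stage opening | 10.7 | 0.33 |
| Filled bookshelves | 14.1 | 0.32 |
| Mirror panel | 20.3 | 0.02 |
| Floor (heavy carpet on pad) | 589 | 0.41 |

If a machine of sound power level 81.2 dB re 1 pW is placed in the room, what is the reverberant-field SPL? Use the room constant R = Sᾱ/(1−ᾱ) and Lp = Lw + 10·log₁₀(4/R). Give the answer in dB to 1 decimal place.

Σ(Sᵢαᵢ) = 1054.9×0.04 + 589×0.75 + 10.7×0.33 + 14.1×0.32 + 20.3×0.02 + 589×0.41 = 733.885; total area S = 2278.0 m^2.
ᾱ = 733.885/2278.0 = 0.3222; R = Sᾱ/(1−ᾱ) = 733.885/(1−0.3222) = 1082.746 m^2.
Lp = Lw + 10 log₁₀(4/R) = 81.2 -24.32 = 56.9 dB.

56.9 dB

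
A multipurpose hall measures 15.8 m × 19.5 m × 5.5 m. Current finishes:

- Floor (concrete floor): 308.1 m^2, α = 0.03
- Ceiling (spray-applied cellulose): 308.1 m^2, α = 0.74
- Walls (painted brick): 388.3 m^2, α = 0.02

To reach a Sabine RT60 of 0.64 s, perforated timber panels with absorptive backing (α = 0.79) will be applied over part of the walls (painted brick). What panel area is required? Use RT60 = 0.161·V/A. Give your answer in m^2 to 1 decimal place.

Summing Sᵢαᵢ: 9.243 + 227.994 + 7.766 → A₁ = 245.003 sabins.
V = 1694.55 m³. Target absorption A₂ = 0.161 × 1694.55 / 0.64 = 426.285 sabins.
ΔA needed = 426.285 − 245.003 = 181.282 sabins.
Each m^2 of panel replacing the walls (painted brick) adds (0.79 − 0.02) = 0.77 sabins.
Area = ΔA/Δα = 181.282/0.77 = 235.4 m^2.

235.4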